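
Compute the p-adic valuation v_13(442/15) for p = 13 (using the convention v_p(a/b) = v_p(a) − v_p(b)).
v_13(442/15) = 1

Factor powers of 13 from the numerator and denominator of the reduced fraction: 442 = 13^1 · 34 and 15 = 13^0 · 15. Apply v_p(a/b) = v_p(a) − v_p(b): v_13(442/15) = 1 − 0 = 1.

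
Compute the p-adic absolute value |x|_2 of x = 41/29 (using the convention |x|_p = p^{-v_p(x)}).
|41/29|_2 = 1

Step 1 — compute v_2(x) by factoring powers of 2 out of the numerator and denominator: v_2(41/29) = 0. Step 2 — apply |x|_p = p^{-v_p(x)} = 2^{0} = 1.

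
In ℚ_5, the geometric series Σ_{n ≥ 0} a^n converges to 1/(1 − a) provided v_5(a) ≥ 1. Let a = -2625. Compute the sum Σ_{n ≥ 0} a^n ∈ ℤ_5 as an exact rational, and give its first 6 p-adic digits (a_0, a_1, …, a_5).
Σ a^n = 1/(1 − a) = 1/2626;  first 6 digits = (1, 0, 0, 4, 0, 4)

v_5(a) = 3 ≥ 1, so the series converges in ℤ_5 to 1/(1 − a) = 1/(1 − (-2625)) = 1/2626. Expand this rational in ℤ_5: compute digits iteratively via d_i = x_i mod 5, x_{i+1} = (x_i − d_i)/5. The first 6 digits are (1, 0, 0, 4, 0, 4).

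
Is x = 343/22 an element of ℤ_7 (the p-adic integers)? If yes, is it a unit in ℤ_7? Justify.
x ∈ ℤ_7 but not a unit; v_7(x) = 3 > 0

ℤ_7 = {x ∈ ℚ_7 : v_7(x) ≥ 0} and ℤ_7^× = {x ∈ ℤ_7 : v_7(x) = 0}. Here v_7(343/22) = v_7(num) − v_7(den) = 3; compare against these criteria.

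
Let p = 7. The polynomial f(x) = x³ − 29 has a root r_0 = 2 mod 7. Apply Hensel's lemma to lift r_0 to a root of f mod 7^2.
r_1 = 16 (mod 49)

Hensel: r_{i+1} = r_i − f(r_i)/f′(r_i) mod 7^{i+2}, where f′(x) = 3x². Iterate:
  r_0 = 2 (mod 7)
  r_1 = 16 (mod 49)
Final: r = 16 with f(r) ≡ 0 mod 7^2.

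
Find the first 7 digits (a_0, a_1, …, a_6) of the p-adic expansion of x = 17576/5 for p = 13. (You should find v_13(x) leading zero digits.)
(a_0, …, a_6) = (0, 0, 0, 12, 7, 2, 5)

v_13(17576/5) = 3, so a_0 = ... = a_2 = 0. Factor out: x = 13^3 · u with u = 8/5 a unit in ℤ_13. Expand u iteratively via a_{v+i} = u_i mod 13, u_{i+1} = (u_i − a_{v+i})/13:
  u_0 = 8/5;  a_3 = 12;  u_1 = (u_0 − 12)/13 = -4/5
  u_1 = -4/5;  a_4 = 7;  u_2 = (u_1 − 7)/13 = -3/5
  u_2 = -3/5;  a_5 = 2;  u_3 = (u_2 − 2)/13 = -1/5
  u_3 = -1/5;  a_6 = 5;  u_4 = (u_3 − 5)/13 = -2/5
Digits: (0, 0, 0, 12, 7, 2, 5).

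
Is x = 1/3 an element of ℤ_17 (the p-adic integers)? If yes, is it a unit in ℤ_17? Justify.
x ∈ ℤ_17^× (unit); v_17(x) = 0

ℤ_17 = {x ∈ ℚ_17 : v_17(x) ≥ 0} and ℤ_17^× = {x ∈ ℤ_17 : v_17(x) = 0}. Here v_17(1/3) = v_17(num) − v_17(den) = 0; compare against these criteria.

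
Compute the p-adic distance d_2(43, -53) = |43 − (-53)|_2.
d_2(43, -53) = 1/32

Step 1 — x − y = 43 − (-53) = 96. Step 2 — v_2(96) = 5 (factor: 96 = (2^5 · 3); the sign does not affect v_p). Step 3 — |x − y|_2 = 2^{-5} = 1/32.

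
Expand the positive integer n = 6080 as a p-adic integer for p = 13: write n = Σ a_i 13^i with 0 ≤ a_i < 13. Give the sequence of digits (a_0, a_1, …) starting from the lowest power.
(a_0, a_1, …) = (9, 12, 9, 2)

Repeated division by 13 gives the digits low-to-high: 6080 = 9 + 12·13^1 + 9·13^2 + 2·13^3. Digit sequence: (9, 12, 9, 2).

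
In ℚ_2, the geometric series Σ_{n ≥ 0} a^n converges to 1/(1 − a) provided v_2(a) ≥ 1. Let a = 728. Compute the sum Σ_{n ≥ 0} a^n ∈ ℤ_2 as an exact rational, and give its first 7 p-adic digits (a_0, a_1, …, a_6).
Σ a^n = 1/(1 − a) = -1/727;  first 7 digits = (1, 0, 0, 1, 1, 0, 0)

v_2(a) = 3 ≥ 1, so the series converges in ℤ_2 to 1/(1 − a) = 1/(1 − 728) = -1/727. Expand this rational in ℤ_2: compute digits iteratively via d_i = x_i mod 2, x_{i+1} = (x_i − d_i)/2. The first 7 digits are (1, 0, 0, 1, 1, 0, 0).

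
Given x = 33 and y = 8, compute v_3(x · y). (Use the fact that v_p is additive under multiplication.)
v_3(264) = 1

v_p(x) = 1 (factor: 33 = 3^1 · 11); v_p(y) = 0 (factor: 8 = 3^0 · 8). Additivity: v_p(xy) = v_p(x) + v_p(y) = 1 + 0 = 1. (Direct check: xy = 264 = 3^1 · (88).)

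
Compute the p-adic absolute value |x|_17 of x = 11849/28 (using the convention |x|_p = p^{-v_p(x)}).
|11849/28|_17 = 1/289

Step 1 — compute v_17(x) by factoring powers of 17 out of the numerator and denominator: v_17(11849/28) = 2. Step 2 — apply |x|_p = p^{-v_p(x)} = 17^{-2} = 1/289.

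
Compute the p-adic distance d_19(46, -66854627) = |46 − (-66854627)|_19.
d_19(46, -66854627) = 1/2476099

Step 1 — x − y = 46 − (-66854627) = 66854673. Step 2 — v_19(66854673) = 5 (factor: 66854673 = (19^5 · 27); the sign does not affect v_p). Step 3 — |x − y|_19 = 19^{-5} = 1/2476099.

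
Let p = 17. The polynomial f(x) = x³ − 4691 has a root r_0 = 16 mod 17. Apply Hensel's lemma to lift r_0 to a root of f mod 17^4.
r_3 = 50115 (mod 83521)

Hensel: r_{i+1} = r_i − f(r_i)/f′(r_i) mod 17^{i+2}, where f′(x) = 3x². Iterate:
  r_0 = 16 (mod 17)
  r_1 = 118 (mod 289)
  r_2 = 985 (mod 4913)
  r_3 = 50115 (mod 83521)
Final: r = 50115 with f(r) ≡ 0 mod 17^4.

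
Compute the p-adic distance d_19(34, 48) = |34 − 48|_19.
d_19(34, 48) = 1

Step 1 — x − y = 34 − 48 = -14. Step 2 — v_19(-14) = 0 (factor: -14 = −(19^0 · 14); the sign does not affect v_p). Step 3 — |x − y|_19 = 19^{0} = 1.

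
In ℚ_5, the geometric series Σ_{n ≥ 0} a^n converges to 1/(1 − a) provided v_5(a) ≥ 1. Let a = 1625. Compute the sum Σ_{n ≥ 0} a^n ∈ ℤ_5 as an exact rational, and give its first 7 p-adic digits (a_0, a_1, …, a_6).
Σ a^n = 1/(1 − a) = -1/1624;  first 7 digits = (1, 0, 0, 3, 2, 0, 4)

v_5(a) = 3 ≥ 1, so the series converges in ℤ_5 to 1/(1 − a) = 1/(1 − 1625) = -1/1624. Expand this rational in ℤ_5: compute digits iteratively via d_i = x_i mod 5, x_{i+1} = (x_i − d_i)/5. The first 7 digits are (1, 0, 0, 3, 2, 0, 4).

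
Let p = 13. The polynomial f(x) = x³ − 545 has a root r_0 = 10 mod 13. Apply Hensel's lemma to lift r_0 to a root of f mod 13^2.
r_1 = 62 (mod 169)

Hensel: r_{i+1} = r_i − f(r_i)/f′(r_i) mod 13^{i+2}, where f′(x) = 3x². Iterate:
  r_0 = 10 (mod 13)
  r_1 = 62 (mod 169)
Final: r = 62 with f(r) ≡ 0 mod 13^2.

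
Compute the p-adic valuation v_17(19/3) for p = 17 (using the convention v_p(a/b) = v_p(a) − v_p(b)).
v_17(19/3) = 0

Factor powers of 17 from the numerator and denominator of the reduced fraction: 19 = 17^0 · 19 and 3 = 17^0 · 3. Apply v_p(a/b) = v_p(a) − v_p(b): v_17(19/3) = 0 − 0 = 0.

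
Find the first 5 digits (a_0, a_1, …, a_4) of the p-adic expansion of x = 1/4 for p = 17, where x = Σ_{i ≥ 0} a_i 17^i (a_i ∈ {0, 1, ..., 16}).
(a_0, …, a_4) = (13, 12, 12, 12, 12)

v_17(1/4) = 0 (numerator and denominator both coprime to 17), so x ∈ ℤ_17^×. Compute digits iteratively via a_i = x_i mod 17, x_{i+1} = (x_i − a_i)/17, with x_0 = x:
  x_0 = 1/4;  a_0 = 13;  x_1 = (x_0 − 13)/17 = -3/4
  x_1 = -3/4;  a_1 = 12;  x_2 = (x_1 − 12)/17 = -3/4
  x_2 = -3/4;  a_2 = 12;  x_3 = (x_2 − 12)/17 = -3/4
  x_3 = -3/4;  a_3 = 12;  x_4 = (x_3 − 12)/17 = -3/4
  x_4 = -3/4;  a_4 = 12;  x_5 = (x_4 − 12)/17 = -3/4
Digits: (13, 12, 12, 12, 12).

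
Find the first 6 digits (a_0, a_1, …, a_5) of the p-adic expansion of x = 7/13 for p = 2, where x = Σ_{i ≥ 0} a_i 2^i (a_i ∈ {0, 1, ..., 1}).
(a_0, …, a_5) = (1, 1, 0, 0, 0, 1)

v_2(7/13) = 0 (numerator and denominator both coprime to 2), so x ∈ ℤ_2^×. Compute digits iteratively via a_i = x_i mod 2, x_{i+1} = (x_i − a_i)/2, with x_0 = x:
  x_0 = 7/13;  a_0 = 1;  x_1 = (x_0 − 1)/2 = -3/13
  x_1 = -3/13;  a_1 = 1;  x_2 = (x_1 − 1)/2 = -8/13
  x_2 = -8/13;  a_2 = 0;  x_3 = (x_2 − 0)/2 = -4/13
  x_3 = -4/13;  a_3 = 0;  x_4 = (x_3 − 0)/2 = -2/13
  x_4 = -2/13;  a_4 = 0;  x_5 = (x_4 − 0)/2 = -1/13
  x_5 = -1/13;  a_5 = 1;  x_6 = (x_5 − 1)/2 = -7/13
Digits: (1, 1, 0, 0, 0, 1).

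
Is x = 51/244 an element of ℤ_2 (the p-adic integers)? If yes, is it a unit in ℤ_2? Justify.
x ∉ ℤ_2 (v_2(x) = -2 < 0)

ℤ_2 = {x ∈ ℚ_2 : v_2(x) ≥ 0} and ℤ_2^× = {x ∈ ℤ_2 : v_2(x) = 0}. Here v_2(51/244) = v_2(num) − v_2(den) = -2; compare against these criteria.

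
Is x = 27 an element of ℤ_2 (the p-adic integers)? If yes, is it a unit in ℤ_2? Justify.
x ∈ ℤ_2^× (unit); v_2(x) = 0

ℤ_2 = {x ∈ ℚ_2 : v_2(x) ≥ 0} and ℤ_2^× = {x ∈ ℤ_2 : v_2(x) = 0}. Here v_2(27) = v_2(num) − v_2(den) = 0; compare against these criteria.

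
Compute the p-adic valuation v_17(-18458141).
v_17(-18458141) = 5

v_17(n) is the largest exponent k such that 17^k divides n. Factor out: -18458141 = -17^5 · 13. (Sign doesn't affect v_p.) So v_17(-18458141) = 5.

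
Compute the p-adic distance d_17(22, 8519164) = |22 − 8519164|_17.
d_17(22, 8519164) = 1/1419857

Step 1 — x − y = 22 − 8519164 = -8519142. Step 2 — v_17(-8519142) = 5 (factor: -8519142 = −(17^5 · 6); the sign does not affect v_p). Step 3 — |x − y|_17 = 17^{-5} = 1/1419857.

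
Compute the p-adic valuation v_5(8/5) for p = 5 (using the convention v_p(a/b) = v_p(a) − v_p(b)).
v_5(8/5) = -1

Factor powers of 5 from the numerator and denominator of the reduced fraction: 8 = 5^0 · 8 and 5 = 5^1 · 1. Apply v_p(a/b) = v_p(a) − v_p(b): v_5(8/5) = 0 − 1 = -1.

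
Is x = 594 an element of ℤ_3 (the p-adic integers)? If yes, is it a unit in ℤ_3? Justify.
x ∈ ℤ_3 but not a unit; v_3(x) = 3 > 0

ℤ_3 = {x ∈ ℚ_3 : v_3(x) ≥ 0} and ℤ_3^× = {x ∈ ℤ_3 : v_3(x) = 0}. Here v_3(594) = v_3(num) − v_3(den) = 3; compare against these criteria.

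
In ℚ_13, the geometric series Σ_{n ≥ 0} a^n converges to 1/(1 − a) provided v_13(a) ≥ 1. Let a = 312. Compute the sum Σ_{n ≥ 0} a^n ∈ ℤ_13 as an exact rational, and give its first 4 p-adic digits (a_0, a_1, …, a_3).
Σ a^n = 1/(1 − a) = -1/311;  first 4 digits = (1, 11, 5, 10)

v_13(a) = 1 ≥ 1, so the series converges in ℤ_13 to 1/(1 − a) = 1/(1 − 312) = -1/311. Expand this rational in ℤ_13: compute digits iteratively via d_i = x_i mod 13, x_{i+1} = (x_i − d_i)/13. The first 4 digits are (1, 11, 5, 10).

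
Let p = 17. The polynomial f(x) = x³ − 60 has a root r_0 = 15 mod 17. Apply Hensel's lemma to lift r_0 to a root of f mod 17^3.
r_2 = 3568 (mod 4913)

Hensel: r_{i+1} = r_i − f(r_i)/f′(r_i) mod 17^{i+2}, where f′(x) = 3x². Iterate:
  r_0 = 15 (mod 17)
  r_1 = 100 (mod 289)
  r_2 = 3568 (mod 4913)
Final: r = 3568 with f(r) ≡ 0 mod 17^3.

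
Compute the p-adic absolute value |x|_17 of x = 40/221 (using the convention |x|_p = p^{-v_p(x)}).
|40/221|_17 = 17

Step 1 — compute v_17(x) by factoring powers of 17 out of the numerator and denominator: v_17(40/221) = -1. Step 2 — apply |x|_p = p^{-v_p(x)} = 17^{1} = 17.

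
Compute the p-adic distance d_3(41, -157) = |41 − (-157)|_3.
d_3(41, -157) = 1/9

Step 1 — x − y = 41 − (-157) = 198. Step 2 — v_3(198) = 2 (factor: 198 = (3^2 · 22); the sign does not affect v_p). Step 3 — |x − y|_3 = 3^{-2} = 1/9.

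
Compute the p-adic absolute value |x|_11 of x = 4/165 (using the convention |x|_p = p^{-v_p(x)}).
|4/165|_11 = 11

Step 1 — compute v_11(x) by factoring powers of 11 out of the numerator and denominator: v_11(4/165) = -1. Step 2 — apply |x|_p = p^{-v_p(x)} = 11^{1} = 11.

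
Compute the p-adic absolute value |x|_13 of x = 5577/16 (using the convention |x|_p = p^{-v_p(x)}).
|5577/16|_13 = 1/169

Step 1 — compute v_13(x) by factoring powers of 13 out of the numerator and denominator: v_13(5577/16) = 2. Step 2 — apply |x|_p = p^{-v_p(x)} = 13^{-2} = 1/169.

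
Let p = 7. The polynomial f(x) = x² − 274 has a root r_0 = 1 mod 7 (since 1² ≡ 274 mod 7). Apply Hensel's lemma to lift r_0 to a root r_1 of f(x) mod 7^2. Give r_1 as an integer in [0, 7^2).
r_1 = 15 (mod 49)

Hensel's recurrence: r_{i+1} = r_i − f(r_i)·(f′(r_i))^{-1} mod 7^{i+2}, with f′(x) = 2x. Iterate:
  r_0 = 1 (mod 7)
  r_1 = 15 (mod 49)
Final: r_1 = 15, and one checks f(r_1) ≡ 0 mod 7^2.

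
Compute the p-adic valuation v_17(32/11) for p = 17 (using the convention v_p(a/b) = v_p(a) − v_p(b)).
v_17(32/11) = 0

Factor powers of 17 from the numerator and denominator of the reduced fraction: 32 = 17^0 · 32 and 11 = 17^0 · 11. Apply v_p(a/b) = v_p(a) − v_p(b): v_17(32/11) = 0 − 0 = 0.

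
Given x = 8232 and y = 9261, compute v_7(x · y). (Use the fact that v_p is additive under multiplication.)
v_7(76236552) = 6

v_p(x) = 3 (factor: 8232 = 7^3 · 24); v_p(y) = 3 (factor: 9261 = 7^3 · 27). Additivity: v_p(xy) = v_p(x) + v_p(y) = 3 + 3 = 6. (Direct check: xy = 76236552 = 7^6 · (648).)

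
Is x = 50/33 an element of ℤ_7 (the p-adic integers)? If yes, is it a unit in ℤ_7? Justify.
x ∈ ℤ_7^× (unit); v_7(x) = 0

ℤ_7 = {x ∈ ℚ_7 : v_7(x) ≥ 0} and ℤ_7^× = {x ∈ ℤ_7 : v_7(x) = 0}. Here v_7(50/33) = v_7(num) − v_7(den) = 0; compare against these criteria.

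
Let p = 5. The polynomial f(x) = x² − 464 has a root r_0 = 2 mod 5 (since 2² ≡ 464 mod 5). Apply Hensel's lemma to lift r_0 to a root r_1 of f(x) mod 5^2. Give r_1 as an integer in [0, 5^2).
r_1 = 17 (mod 25)

Hensel's recurrence: r_{i+1} = r_i − f(r_i)·(f′(r_i))^{-1} mod 5^{i+2}, with f′(x) = 2x. Iterate:
  r_0 = 2 (mod 5)
  r_1 = 17 (mod 25)
Final: r_1 = 17, and one checks f(r_1) ≡ 0 mod 5^2.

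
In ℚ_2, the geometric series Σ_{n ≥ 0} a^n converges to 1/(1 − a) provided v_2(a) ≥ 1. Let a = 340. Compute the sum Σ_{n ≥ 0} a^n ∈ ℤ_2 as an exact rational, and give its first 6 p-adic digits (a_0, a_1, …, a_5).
Σ a^n = 1/(1 − a) = -1/339;  first 6 digits = (1, 0, 1, 0, 0, 1)

v_2(a) = 2 ≥ 1, so the series converges in ℤ_2 to 1/(1 − a) = 1/(1 − 340) = -1/339. Expand this rational in ℤ_2: compute digits iteratively via d_i = x_i mod 2, x_{i+1} = (x_i − d_i)/2. The first 6 digits are (1, 0, 1, 0, 0, 1).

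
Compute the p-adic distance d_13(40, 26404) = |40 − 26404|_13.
d_13(40, 26404) = 1/2197

Step 1 — x − y = 40 − 26404 = -26364. Step 2 — v_13(-26364) = 3 (factor: -26364 = −(13^3 · 12); the sign does not affect v_p). Step 3 — |x − y|_13 = 13^{-3} = 1/2197.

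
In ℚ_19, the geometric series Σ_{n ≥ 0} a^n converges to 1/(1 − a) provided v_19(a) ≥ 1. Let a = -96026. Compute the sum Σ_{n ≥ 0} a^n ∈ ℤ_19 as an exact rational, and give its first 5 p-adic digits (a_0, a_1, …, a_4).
Σ a^n = 1/(1 − a) = 1/96027;  first 5 digits = (1, 0, 0, 5, 18)

v_19(a) = 3 ≥ 1, so the series converges in ℤ_19 to 1/(1 − a) = 1/(1 − (-96026)) = 1/96027. Expand this rational in ℤ_19: compute digits iteratively via d_i = x_i mod 19, x_{i+1} = (x_i − d_i)/19. The first 5 digits are (1, 0, 0, 5, 18).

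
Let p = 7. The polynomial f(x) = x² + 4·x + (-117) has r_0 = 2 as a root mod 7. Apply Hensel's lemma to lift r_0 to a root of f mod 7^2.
r_1 = 9 (mod 49)

Hensel: r_{i+1} = r_i − f(r_i)·(f′(r_i))^{-1} mod 7^{i+2}, f′(x) = 2x + 4. Iterate:
  r_0 = 2 (mod 7)
  r_1 = 9 (mod 49)
Final: r = 9 satisfies f(r) ≡ 0 mod 7^2.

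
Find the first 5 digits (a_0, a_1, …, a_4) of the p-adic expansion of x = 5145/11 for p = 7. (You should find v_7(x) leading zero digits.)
(a_0, …, a_4) = (0, 0, 0, 2, 5)

v_7(5145/11) = 3, so a_0 = ... = a_2 = 0. Factor out: x = 7^3 · u with u = 15/11 a unit in ℤ_7. Expand u iteratively via a_{v+i} = u_i mod 7, u_{i+1} = (u_i − a_{v+i})/7:
  u_0 = 15/11;  a_3 = 2;  u_1 = (u_0 − 2)/7 = -1/11
  u_1 = -1/11;  a_4 = 5;  u_2 = (u_1 − 5)/7 = -8/11
Digits: (0, 0, 0, 2, 5).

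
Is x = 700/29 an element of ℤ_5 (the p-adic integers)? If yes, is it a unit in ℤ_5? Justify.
x ∈ ℤ_5 but not a unit; v_5(x) = 2 > 0

ℤ_5 = {x ∈ ℚ_5 : v_5(x) ≥ 0} and ℤ_5^× = {x ∈ ℤ_5 : v_5(x) = 0}. Here v_5(700/29) = v_5(num) − v_5(den) = 2; compare against these criteria.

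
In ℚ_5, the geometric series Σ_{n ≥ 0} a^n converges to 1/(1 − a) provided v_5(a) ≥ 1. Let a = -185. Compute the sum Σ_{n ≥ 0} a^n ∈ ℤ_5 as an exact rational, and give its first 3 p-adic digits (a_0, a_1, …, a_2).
Σ a^n = 1/(1 − a) = 1/186;  first 3 digits = (1, 3, 1)

v_5(a) = 1 ≥ 1, so the series converges in ℤ_5 to 1/(1 − a) = 1/(1 − (-185)) = 1/186. Expand this rational in ℤ_5: compute digits iteratively via d_i = x_i mod 5, x_{i+1} = (x_i − d_i)/5. The first 3 digits are (1, 3, 1).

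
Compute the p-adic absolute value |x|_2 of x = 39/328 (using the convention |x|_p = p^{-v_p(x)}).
|39/328|_2 = 8

Step 1 — compute v_2(x) by factoring powers of 2 out of the numerator and denominator: v_2(39/328) = -3. Step 2 — apply |x|_p = p^{-v_p(x)} = 2^{3} = 8.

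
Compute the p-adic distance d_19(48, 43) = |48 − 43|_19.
d_19(48, 43) = 1

Step 1 — x − y = 48 − 43 = 5. Step 2 — v_19(5) = 0 (factor: 5 = (19^0 · 5); the sign does not affect v_p). Step 3 — |x − y|_19 = 19^{0} = 1.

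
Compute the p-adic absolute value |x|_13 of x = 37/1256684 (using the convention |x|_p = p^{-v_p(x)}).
|37/1256684|_13 = 28561

Step 1 — compute v_13(x) by factoring powers of 13 out of the numerator and denominator: v_13(37/1256684) = -4. Step 2 — apply |x|_p = p^{-v_p(x)} = 13^{4} = 28561.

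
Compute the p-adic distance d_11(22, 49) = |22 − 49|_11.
d_11(22, 49) = 1

Step 1 — x − y = 22 − 49 = -27. Step 2 — v_11(-27) = 0 (factor: -27 = −(11^0 · 27); the sign does not affect v_p). Step 3 — |x − y|_11 = 11^{0} = 1.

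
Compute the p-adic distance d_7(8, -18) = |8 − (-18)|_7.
d_7(8, -18) = 1

Step 1 — x − y = 8 − (-18) = 26. Step 2 — v_7(26) = 0 (factor: 26 = (7^0 · 26); the sign does not affect v_p). Step 3 — |x − y|_7 = 7^{0} = 1.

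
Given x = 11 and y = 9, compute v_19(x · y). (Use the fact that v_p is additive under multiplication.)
v_19(99) = 0

v_p(x) = 0 (factor: 11 = 19^0 · 11); v_p(y) = 0 (factor: 9 = 19^0 · 9). Additivity: v_p(xy) = v_p(x) + v_p(y) = 0 + 0 = 0. (Direct check: xy = 99 = 19^0 · (99).)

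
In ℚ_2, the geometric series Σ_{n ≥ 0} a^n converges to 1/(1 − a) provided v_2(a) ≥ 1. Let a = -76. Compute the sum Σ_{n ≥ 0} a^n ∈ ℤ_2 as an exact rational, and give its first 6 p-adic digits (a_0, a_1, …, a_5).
Σ a^n = 1/(1 − a) = 1/77;  first 6 digits = (1, 0, 1, 0, 0, 0)

v_2(a) = 2 ≥ 1, so the series converges in ℤ_2 to 1/(1 − a) = 1/(1 − (-76)) = 1/77. Expand this rational in ℤ_2: compute digits iteratively via d_i = x_i mod 2, x_{i+1} = (x_i − d_i)/2. The first 6 digits are (1, 0, 1, 0, 0, 0).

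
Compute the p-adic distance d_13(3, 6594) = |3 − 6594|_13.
d_13(3, 6594) = 1/2197

Step 1 — x − y = 3 − 6594 = -6591. Step 2 — v_13(-6591) = 3 (factor: -6591 = −(13^3 · 3); the sign does not affect v_p). Step 3 — |x − y|_13 = 13^{-3} = 1/2197.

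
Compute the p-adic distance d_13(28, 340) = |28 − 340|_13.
d_13(28, 340) = 1/13

Step 1 — x − y = 28 − 340 = -312. Step 2 — v_13(-312) = 1 (factor: -312 = −(13^1 · 24); the sign does not affect v_p). Step 3 — |x − y|_13 = 13^{-1} = 1/13.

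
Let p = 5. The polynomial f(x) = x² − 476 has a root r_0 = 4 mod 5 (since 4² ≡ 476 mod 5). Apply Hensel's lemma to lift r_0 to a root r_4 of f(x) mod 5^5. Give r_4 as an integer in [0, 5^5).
r_4 = 2574 (mod 3125)

Hensel's recurrence: r_{i+1} = r_i − f(r_i)·(f′(r_i))^{-1} mod 5^{i+2}, with f′(x) = 2x. Iterate:
  r_0 = 4 (mod 5)
  r_1 = 24 (mod 25)
  r_2 = 74 (mod 125)
  r_3 = 74 (mod 625)
  r_4 = 2574 (mod 3125)
Final: r_4 = 2574, and one checks f(r_4) ≡ 0 mod 5^5.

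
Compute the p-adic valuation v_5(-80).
v_5(-80) = 1

v_5(n) is the largest exponent k such that 5^k divides n. Factor out: -80 = -5^1 · 16. (Sign doesn't affect v_p.) So v_5(-80) = 1.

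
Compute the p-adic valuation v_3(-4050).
v_3(-4050) = 4

v_3(n) is the largest exponent k such that 3^k divides n. Factor out: -4050 = -3^4 · 50. (Sign doesn't affect v_p.) So v_3(-4050) = 4.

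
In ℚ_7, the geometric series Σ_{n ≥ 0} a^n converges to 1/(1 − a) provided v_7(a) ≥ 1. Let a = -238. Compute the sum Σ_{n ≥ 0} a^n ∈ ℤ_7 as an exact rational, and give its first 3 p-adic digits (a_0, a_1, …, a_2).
Σ a^n = 1/(1 − a) = 1/239;  first 3 digits = (1, 1, 3)

v_7(a) = 1 ≥ 1, so the series converges in ℤ_7 to 1/(1 − a) = 1/(1 − (-238)) = 1/239. Expand this rational in ℤ_7: compute digits iteratively via d_i = x_i mod 7, x_{i+1} = (x_i − d_i)/7. The first 3 digits are (1, 1, 3).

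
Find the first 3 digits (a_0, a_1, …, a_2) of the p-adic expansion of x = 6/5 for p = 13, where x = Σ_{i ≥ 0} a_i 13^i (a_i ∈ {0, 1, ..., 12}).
(a_0, …, a_2) = (9, 2, 5)

v_13(6/5) = 0 (numerator and denominator both coprime to 13), so x ∈ ℤ_13^×. Compute digits iteratively via a_i = x_i mod 13, x_{i+1} = (x_i − a_i)/13, with x_0 = x:
  x_0 = 6/5;  a_0 = 9;  x_1 = (x_0 − 9)/13 = -3/5
  x_1 = -3/5;  a_1 = 2;  x_2 = (x_1 − 2)/13 = -1/5
  x_2 = -1/5;  a_2 = 5;  x_3 = (x_2 − 5)/13 = -2/5
Digits: (9, 2, 5).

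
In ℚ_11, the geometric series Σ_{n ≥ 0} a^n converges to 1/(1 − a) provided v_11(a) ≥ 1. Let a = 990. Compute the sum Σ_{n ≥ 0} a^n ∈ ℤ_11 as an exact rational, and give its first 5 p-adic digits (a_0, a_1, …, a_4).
Σ a^n = 1/(1 − a) = -1/989;  first 5 digits = (1, 2, 1, 8, 3)

v_11(a) = 1 ≥ 1, so the series converges in ℤ_11 to 1/(1 − a) = 1/(1 − 990) = -1/989. Expand this rational in ℤ_11: compute digits iteratively via d_i = x_i mod 11, x_{i+1} = (x_i − d_i)/11. The first 5 digits are (1, 2, 1, 8, 3).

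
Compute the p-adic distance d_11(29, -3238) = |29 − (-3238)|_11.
d_11(29, -3238) = 1/121

Step 1 — x − y = 29 − (-3238) = 3267. Step 2 — v_11(3267) = 2 (factor: 3267 = (11^2 · 27); the sign does not affect v_p). Step 3 — |x − y|_11 = 11^{-2} = 1/121.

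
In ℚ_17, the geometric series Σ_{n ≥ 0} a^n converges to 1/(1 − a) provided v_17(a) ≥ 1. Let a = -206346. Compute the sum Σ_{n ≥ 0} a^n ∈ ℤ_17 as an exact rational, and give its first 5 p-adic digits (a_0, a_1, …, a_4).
Σ a^n = 1/(1 − a) = 1/206347;  first 5 digits = (1, 0, 0, 9, 14)

v_17(a) = 3 ≥ 1, so the series converges in ℤ_17 to 1/(1 − a) = 1/(1 − (-206346)) = 1/206347. Expand this rational in ℤ_17: compute digits iteratively via d_i = x_i mod 17, x_{i+1} = (x_i − d_i)/17. The first 5 digits are (1, 0, 0, 9, 14).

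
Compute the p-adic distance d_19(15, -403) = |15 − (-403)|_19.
d_19(15, -403) = 1/19

Step 1 — x − y = 15 − (-403) = 418. Step 2 — v_19(418) = 1 (factor: 418 = (19^1 · 22); the sign does not affect v_p). Step 3 — |x − y|_19 = 19^{-1} = 1/19.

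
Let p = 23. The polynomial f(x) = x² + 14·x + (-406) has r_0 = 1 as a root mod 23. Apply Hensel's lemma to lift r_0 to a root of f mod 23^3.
r_2 = 1910 (mod 12167)

Hensel: r_{i+1} = r_i − f(r_i)·(f′(r_i))^{-1} mod 23^{i+2}, f′(x) = 2x + 14. Iterate:
  r_0 = 1 (mod 23)
  r_1 = 323 (mod 529)
  r_2 = 1910 (mod 12167)
Final: r = 1910 satisfies f(r) ≡ 0 mod 23^3.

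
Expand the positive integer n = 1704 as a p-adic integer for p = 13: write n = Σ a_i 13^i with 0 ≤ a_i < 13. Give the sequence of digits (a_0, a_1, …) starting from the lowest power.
(a_0, a_1, …) = (1, 1, 10)

Repeated division by 13 gives the digits low-to-high: 1704 = 1 + 1·13^1 + 10·13^2. Digit sequence: (1, 1, 10).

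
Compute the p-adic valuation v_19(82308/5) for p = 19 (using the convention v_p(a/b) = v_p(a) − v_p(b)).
v_19(82308/5) = 3

Factor powers of 19 from the numerator and denominator of the reduced fraction: 82308 = 19^3 · 12 and 5 = 19^0 · 5. Apply v_p(a/b) = v_p(a) − v_p(b): v_19(82308/5) = 3 − 0 = 3.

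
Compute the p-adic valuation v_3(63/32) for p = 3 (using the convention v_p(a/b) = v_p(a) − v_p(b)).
v_3(63/32) = 2

Factor powers of 3 from the numerator and denominator of the reduced fraction: 63 = 3^2 · 7 and 32 = 3^0 · 32. Apply v_p(a/b) = v_p(a) − v_p(b): v_3(63/32) = 2 − 0 = 2.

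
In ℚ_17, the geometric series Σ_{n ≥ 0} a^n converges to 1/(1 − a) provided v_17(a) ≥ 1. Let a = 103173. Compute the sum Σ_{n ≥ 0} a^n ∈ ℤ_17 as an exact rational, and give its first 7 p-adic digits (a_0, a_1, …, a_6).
Σ a^n = 1/(1 − a) = -1/103172;  first 7 digits = (1, 0, 0, 4, 1, 0, 16)

v_17(a) = 3 ≥ 1, so the series converges in ℤ_17 to 1/(1 − a) = 1/(1 − 103173) = -1/103172. Expand this rational in ℤ_17: compute digits iteratively via d_i = x_i mod 17, x_{i+1} = (x_i − d_i)/17. The first 7 digits are (1, 0, 0, 4, 1, 0, 16).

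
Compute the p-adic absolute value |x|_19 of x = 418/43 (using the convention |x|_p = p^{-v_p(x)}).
|418/43|_19 = 1/19

Step 1 — compute v_19(x) by factoring powers of 19 out of the numerator and denominator: v_19(418/43) = 1. Step 2 — apply |x|_p = p^{-v_p(x)} = 19^{-1} = 1/19.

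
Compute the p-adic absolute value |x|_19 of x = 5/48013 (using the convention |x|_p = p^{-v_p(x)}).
|5/48013|_19 = 6859

Step 1 — compute v_19(x) by factoring powers of 19 out of the numerator and denominator: v_19(5/48013) = -3. Step 2 — apply |x|_p = p^{-v_p(x)} = 19^{3} = 6859.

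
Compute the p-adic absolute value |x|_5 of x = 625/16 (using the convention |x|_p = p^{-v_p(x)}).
|625/16|_5 = 1/625

Step 1 — compute v_5(x) by factoring powers of 5 out of the numerator and denominator: v_5(625/16) = 4. Step 2 — apply |x|_p = p^{-v_p(x)} = 5^{-4} = 1/625.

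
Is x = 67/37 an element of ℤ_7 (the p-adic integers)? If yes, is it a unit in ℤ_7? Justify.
x ∈ ℤ_7^× (unit); v_7(x) = 0

ℤ_7 = {x ∈ ℚ_7 : v_7(x) ≥ 0} and ℤ_7^× = {x ∈ ℤ_7 : v_7(x) = 0}. Here v_7(67/37) = v_7(num) − v_7(den) = 0; compare against these criteria.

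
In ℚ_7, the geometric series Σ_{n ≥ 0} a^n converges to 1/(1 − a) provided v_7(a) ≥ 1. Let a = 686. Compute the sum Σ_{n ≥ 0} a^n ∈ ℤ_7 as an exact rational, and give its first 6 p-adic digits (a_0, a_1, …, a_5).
Σ a^n = 1/(1 − a) = -1/685;  first 6 digits = (1, 0, 0, 2, 0, 0)

v_7(a) = 3 ≥ 1, so the series converges in ℤ_7 to 1/(1 − a) = 1/(1 − 686) = -1/685. Expand this rational in ℤ_7: compute digits iteratively via d_i = x_i mod 7, x_{i+1} = (x_i − d_i)/7. The first 6 digits are (1, 0, 0, 2, 0, 0).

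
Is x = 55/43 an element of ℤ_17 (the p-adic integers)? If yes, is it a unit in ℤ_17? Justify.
x ∈ ℤ_17^× (unit); v_17(x) = 0

ℤ_17 = {x ∈ ℚ_17 : v_17(x) ≥ 0} and ℤ_17^× = {x ∈ ℤ_17 : v_17(x) = 0}. Here v_17(55/43) = v_17(num) − v_17(den) = 0; compare against these criteria.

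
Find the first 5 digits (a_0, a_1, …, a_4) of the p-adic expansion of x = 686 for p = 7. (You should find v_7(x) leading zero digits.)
(a_0, …, a_4) = (0, 0, 0, 2, 0)

v_7(686) = 3, so a_0 = ... = a_2 = 0. Factor out: x = 7^3 · u with u = 2 a unit in ℤ_7. Expand u iteratively via a_{v+i} = u_i mod 7, u_{i+1} = (u_i − a_{v+i})/7:
  u_0 = 2;  a_3 = 2;  u_1 = (u_0 − 2)/7 = 0
  u_1 = 0;  a_4 = 0;  u_2 = (u_1 − 0)/7 = 0
Digits: (0, 0, 0, 2, 0).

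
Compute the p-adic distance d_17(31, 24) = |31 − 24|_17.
d_17(31, 24) = 1

Step 1 — x − y = 31 − 24 = 7. Step 2 — v_17(7) = 0 (factor: 7 = (17^0 · 7); the sign does not affect v_p). Step 3 — |x − y|_17 = 17^{0} = 1.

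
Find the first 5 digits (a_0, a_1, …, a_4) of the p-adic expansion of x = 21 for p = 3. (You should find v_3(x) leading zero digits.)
(a_0, …, a_4) = (0, 1, 2, 0, 0)

v_3(21) = 1, so a_0 = ... = a_0 = 0. Factor out: x = 3^1 · u with u = 7 a unit in ℤ_3. Expand u iteratively via a_{v+i} = u_i mod 3, u_{i+1} = (u_i − a_{v+i})/3:
  u_0 = 7;  a_1 = 1;  u_1 = (u_0 − 1)/3 = 2
  u_1 = 2;  a_2 = 2;  u_2 = (u_1 − 2)/3 = 0
  u_2 = 0;  a_3 = 0;  u_3 = (u_2 − 0)/3 = 0
  u_3 = 0;  a_4 = 0;  u_4 = (u_3 − 0)/3 = 0
Digits: (0, 1, 2, 0, 0).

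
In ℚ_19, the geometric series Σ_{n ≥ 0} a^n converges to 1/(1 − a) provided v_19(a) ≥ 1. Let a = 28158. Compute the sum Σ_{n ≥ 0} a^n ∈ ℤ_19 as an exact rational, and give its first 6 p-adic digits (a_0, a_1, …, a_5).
Σ a^n = 1/(1 − a) = -1/28157;  first 6 digits = (1, 0, 2, 4, 4, 16)

v_19(a) = 2 ≥ 1, so the series converges in ℤ_19 to 1/(1 − a) = 1/(1 − 28158) = -1/28157. Expand this rational in ℤ_19: compute digits iteratively via d_i = x_i mod 19, x_{i+1} = (x_i − d_i)/19. The first 6 digits are (1, 0, 2, 4, 4, 16).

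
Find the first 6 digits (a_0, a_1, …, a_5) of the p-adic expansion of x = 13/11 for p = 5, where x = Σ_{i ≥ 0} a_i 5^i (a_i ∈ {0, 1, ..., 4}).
(a_0, …, a_5) = (3, 1, 2, 0, 4, 1)

v_5(13/11) = 0 (numerator and denominator both coprime to 5), so x ∈ ℤ_5^×. Compute digits iteratively via a_i = x_i mod 5, x_{i+1} = (x_i − a_i)/5, with x_0 = x:
  x_0 = 13/11;  a_0 = 3;  x_1 = (x_0 − 3)/5 = -4/11
  x_1 = -4/11;  a_1 = 1;  x_2 = (x_1 − 1)/5 = -3/11
  x_2 = -3/11;  a_2 = 2;  x_3 = (x_2 − 2)/5 = -5/11
  x_3 = -5/11;  a_3 = 0;  x_4 = (x_3 − 0)/5 = -1/11
  x_4 = -1/11;  a_4 = 4;  x_5 = (x_4 − 4)/5 = -9/11
  x_5 = -9/11;  a_5 = 1;  x_6 = (x_5 − 1)/5 = -4/11
Digits: (3, 1, 2, 0, 4, 1).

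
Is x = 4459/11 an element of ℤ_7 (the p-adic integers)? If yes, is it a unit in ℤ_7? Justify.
x ∈ ℤ_7 but not a unit; v_7(x) = 3 > 0

ℤ_7 = {x ∈ ℚ_7 : v_7(x) ≥ 0} and ℤ_7^× = {x ∈ ℤ_7 : v_7(x) = 0}. Here v_7(4459/11) = v_7(num) − v_7(den) = 3; compare against these criteria.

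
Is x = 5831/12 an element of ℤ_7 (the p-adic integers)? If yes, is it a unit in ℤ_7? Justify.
x ∈ ℤ_7 but not a unit; v_7(x) = 3 > 0

ℤ_7 = {x ∈ ℚ_7 : v_7(x) ≥ 0} and ℤ_7^× = {x ∈ ℤ_7 : v_7(x) = 0}. Here v_7(5831/12) = v_7(num) − v_7(den) = 3; compare against these criteria.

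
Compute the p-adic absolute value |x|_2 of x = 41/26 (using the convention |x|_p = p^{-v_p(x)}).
|41/26|_2 = 2

Step 1 — compute v_2(x) by factoring powers of 2 out of the numerator and denominator: v_2(41/26) = -1. Step 2 — apply |x|_p = p^{-v_p(x)} = 2^{1} = 2.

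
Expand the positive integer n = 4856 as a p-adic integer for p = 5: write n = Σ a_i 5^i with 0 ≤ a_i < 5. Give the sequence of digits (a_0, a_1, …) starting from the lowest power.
(a_0, a_1, …) = (1, 1, 4, 3, 2, 1)

Repeated division by 5 gives the digits low-to-high: 4856 = 1 + 1·5^1 + 4·5^2 + 3·5^3 + 2·5^4 + 1·5^5. Digit sequence: (1, 1, 4, 3, 2, 1).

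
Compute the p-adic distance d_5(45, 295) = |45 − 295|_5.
d_5(45, 295) = 1/125

Step 1 — x − y = 45 − 295 = -250. Step 2 — v_5(-250) = 3 (factor: -250 = −(5^3 · 2); the sign does not affect v_p). Step 3 — |x − y|_5 = 5^{-3} = 1/125.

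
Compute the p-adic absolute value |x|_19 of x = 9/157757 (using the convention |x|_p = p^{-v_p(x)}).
|9/157757|_19 = 6859

Step 1 — compute v_19(x) by factoring powers of 19 out of the numerator and denominator: v_19(9/157757) = -3. Step 2 — apply |x|_p = p^{-v_p(x)} = 19^{3} = 6859.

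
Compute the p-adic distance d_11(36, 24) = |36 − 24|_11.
d_11(36, 24) = 1

Step 1 — x − y = 36 − 24 = 12. Step 2 — v_11(12) = 0 (factor: 12 = (11^0 · 12); the sign does not affect v_p). Step 3 — |x − y|_11 = 11^{0} = 1.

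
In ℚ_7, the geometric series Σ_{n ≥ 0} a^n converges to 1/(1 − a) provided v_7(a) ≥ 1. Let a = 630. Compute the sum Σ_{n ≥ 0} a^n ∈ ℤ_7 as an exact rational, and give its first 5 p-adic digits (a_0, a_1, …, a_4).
Σ a^n = 1/(1 − a) = -1/629;  first 5 digits = (1, 6, 6, 2, 2)

v_7(a) = 1 ≥ 1, so the series converges in ℤ_7 to 1/(1 − a) = 1/(1 − 630) = -1/629. Expand this rational in ℤ_7: compute digits iteratively via d_i = x_i mod 7, x_{i+1} = (x_i − d_i)/7. The first 5 digits are (1, 6, 6, 2, 2).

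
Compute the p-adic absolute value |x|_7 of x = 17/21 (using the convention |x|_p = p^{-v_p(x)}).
|17/21|_7 = 7

Step 1 — compute v_7(x) by factoring powers of 7 out of the numerator and denominator: v_7(17/21) = -1. Step 2 — apply |x|_p = p^{-v_p(x)} = 7^{1} = 7.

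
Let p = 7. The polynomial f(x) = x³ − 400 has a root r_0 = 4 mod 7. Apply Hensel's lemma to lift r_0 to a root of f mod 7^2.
r_1 = 11 (mod 49)

Hensel: r_{i+1} = r_i − f(r_i)/f′(r_i) mod 7^{i+2}, where f′(x) = 3x². Iterate:
  r_0 = 4 (mod 7)
  r_1 = 11 (mod 49)
Final: r = 11 with f(r) ≡ 0 mod 7^2.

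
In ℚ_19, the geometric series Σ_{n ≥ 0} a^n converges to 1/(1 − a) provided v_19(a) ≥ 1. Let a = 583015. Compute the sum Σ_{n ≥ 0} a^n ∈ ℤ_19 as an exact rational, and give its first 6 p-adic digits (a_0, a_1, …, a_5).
Σ a^n = 1/(1 − a) = -1/583014;  first 6 digits = (1, 0, 0, 9, 4, 0)

v_19(a) = 3 ≥ 1, so the series converges in ℤ_19 to 1/(1 − a) = 1/(1 − 583015) = -1/583014. Expand this rational in ℤ_19: compute digits iteratively via d_i = x_i mod 19, x_{i+1} = (x_i − d_i)/19. The first 6 digits are (1, 0, 0, 9, 4, 0).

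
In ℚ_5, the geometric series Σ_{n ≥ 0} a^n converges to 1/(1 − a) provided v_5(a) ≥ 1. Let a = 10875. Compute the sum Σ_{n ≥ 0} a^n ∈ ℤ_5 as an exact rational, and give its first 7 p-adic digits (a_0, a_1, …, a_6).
Σ a^n = 1/(1 − a) = -1/10874;  first 7 digits = (1, 0, 0, 2, 2, 3, 4)

v_5(a) = 3 ≥ 1, so the series converges in ℤ_5 to 1/(1 − a) = 1/(1 − 10875) = -1/10874. Expand this rational in ℤ_5: compute digits iteratively via d_i = x_i mod 5, x_{i+1} = (x_i − d_i)/5. The first 7 digits are (1, 0, 0, 2, 2, 3, 4).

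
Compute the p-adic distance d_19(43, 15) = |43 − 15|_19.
d_19(43, 15) = 1

Step 1 — x − y = 43 − 15 = 28. Step 2 — v_19(28) = 0 (factor: 28 = (19^0 · 28); the sign does not affect v_p). Step 3 — |x − y|_19 = 19^{0} = 1.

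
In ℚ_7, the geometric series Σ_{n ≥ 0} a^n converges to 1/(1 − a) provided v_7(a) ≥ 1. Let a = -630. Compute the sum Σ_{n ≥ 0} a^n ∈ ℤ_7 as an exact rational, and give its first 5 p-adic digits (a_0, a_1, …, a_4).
Σ a^n = 1/(1 − a) = 1/631;  first 5 digits = (1, 1, 2, 1, 1)

v_7(a) = 1 ≥ 1, so the series converges in ℤ_7 to 1/(1 − a) = 1/(1 − (-630)) = 1/631. Expand this rational in ℤ_7: compute digits iteratively via d_i = x_i mod 7, x_{i+1} = (x_i − d_i)/7. The first 5 digits are (1, 1, 2, 1, 1).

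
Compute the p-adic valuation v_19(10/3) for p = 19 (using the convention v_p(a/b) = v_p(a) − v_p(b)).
v_19(10/3) = 0

Factor powers of 19 from the numerator and denominator of the reduced fraction: 10 = 19^0 · 10 and 3 = 19^0 · 3. Apply v_p(a/b) = v_p(a) − v_p(b): v_19(10/3) = 0 − 0 = 0.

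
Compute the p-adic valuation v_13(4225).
v_13(4225) = 2

v_13(n) is the largest exponent k such that 13^k divides n. Factor out: 4225 = 13^2 · 25. (Sign doesn't affect v_p.) So v_13(4225) = 2.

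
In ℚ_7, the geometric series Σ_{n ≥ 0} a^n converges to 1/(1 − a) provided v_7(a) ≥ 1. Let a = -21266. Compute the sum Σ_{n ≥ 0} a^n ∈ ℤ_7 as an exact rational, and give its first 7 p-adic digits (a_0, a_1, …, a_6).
Σ a^n = 1/(1 − a) = 1/21267;  first 7 digits = (1, 0, 0, 1, 5, 5, 0)

v_7(a) = 3 ≥ 1, so the series converges in ℤ_7 to 1/(1 − a) = 1/(1 − (-21266)) = 1/21267. Expand this rational in ℤ_7: compute digits iteratively via d_i = x_i mod 7, x_{i+1} = (x_i − d_i)/7. The first 7 digits are (1, 0, 0, 1, 5, 5, 0).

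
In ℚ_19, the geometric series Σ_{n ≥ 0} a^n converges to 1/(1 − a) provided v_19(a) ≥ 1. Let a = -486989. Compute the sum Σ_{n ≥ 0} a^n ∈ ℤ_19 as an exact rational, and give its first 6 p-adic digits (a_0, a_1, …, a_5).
Σ a^n = 1/(1 − a) = 1/486990;  first 6 digits = (1, 0, 0, 5, 15, 18)

v_19(a) = 3 ≥ 1, so the series converges in ℤ_19 to 1/(1 − a) = 1/(1 − (-486989)) = 1/486990. Expand this rational in ℤ_19: compute digits iteratively via d_i = x_i mod 19, x_{i+1} = (x_i − d_i)/19. The first 6 digits are (1, 0, 0, 5, 15, 18).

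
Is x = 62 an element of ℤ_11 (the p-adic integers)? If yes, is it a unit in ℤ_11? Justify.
x ∈ ℤ_11^× (unit); v_11(x) = 0

ℤ_11 = {x ∈ ℚ_11 : v_11(x) ≥ 0} and ℤ_11^× = {x ∈ ℤ_11 : v_11(x) = 0}. Here v_11(62) = v_11(num) − v_11(den) = 0; compare against these criteria.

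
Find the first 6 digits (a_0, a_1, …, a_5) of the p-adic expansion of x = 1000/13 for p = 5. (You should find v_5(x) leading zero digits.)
(a_0, …, a_5) = (0, 0, 0, 1, 3, 4)

v_5(1000/13) = 3, so a_0 = ... = a_2 = 0. Factor out: x = 5^3 · u with u = 8/13 a unit in ℤ_5. Expand u iteratively via a_{v+i} = u_i mod 5, u_{i+1} = (u_i − a_{v+i})/5:
  u_0 = 8/13;  a_3 = 1;  u_1 = (u_0 − 1)/5 = -1/13
  u_1 = -1/13;  a_4 = 3;  u_2 = (u_1 − 3)/5 = -8/13
  u_2 = -8/13;  a_5 = 4;  u_3 = (u_2 − 4)/5 = -12/13
Digits: (0, 0, 0, 1, 3, 4).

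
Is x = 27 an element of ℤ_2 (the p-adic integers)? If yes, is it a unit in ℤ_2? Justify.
x ∈ ℤ_2^× (unit); v_2(x) = 0

ℤ_2 = {x ∈ ℚ_2 : v_2(x) ≥ 0} and ℤ_2^× = {x ∈ ℤ_2 : v_2(x) = 0}. Here v_2(27) = v_2(num) − v_2(den) = 0; compare against these criteria.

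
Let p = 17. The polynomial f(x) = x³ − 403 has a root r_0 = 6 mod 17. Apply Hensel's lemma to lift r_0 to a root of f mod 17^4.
r_3 = 24843 (mod 83521)

Hensel: r_{i+1} = r_i − f(r_i)/f′(r_i) mod 17^{i+2}, where f′(x) = 3x². Iterate:
  r_0 = 6 (mod 17)
  r_1 = 278 (mod 289)
  r_2 = 278 (mod 4913)
  r_3 = 24843 (mod 83521)
Final: r = 24843 with f(r) ≡ 0 mod 17^4.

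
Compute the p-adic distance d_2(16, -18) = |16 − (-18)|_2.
d_2(16, -18) = 1/2

Step 1 — x − y = 16 − (-18) = 34. Step 2 — v_2(34) = 1 (factor: 34 = (2^1 · 17); the sign does not affect v_p). Step 3 — |x − y|_2 = 2^{-1} = 1/2.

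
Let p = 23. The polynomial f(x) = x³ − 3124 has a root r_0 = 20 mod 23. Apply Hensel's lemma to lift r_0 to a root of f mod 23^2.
r_1 = 388 (mod 529)

Hensel: r_{i+1} = r_i − f(r_i)/f′(r_i) mod 23^{i+2}, where f′(x) = 3x². Iterate:
  r_0 = 20 (mod 23)
  r_1 = 388 (mod 529)
Final: r = 388 with f(r) ≡ 0 mod 23^2.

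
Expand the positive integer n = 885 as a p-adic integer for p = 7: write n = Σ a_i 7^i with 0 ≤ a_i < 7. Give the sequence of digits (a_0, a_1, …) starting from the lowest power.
(a_0, a_1, …) = (3, 0, 4, 2)

Repeated division by 7 gives the digits low-to-high: 885 = 3 + 4·7^2 + 2·7^3. Digit sequence: (3, 0, 4, 2).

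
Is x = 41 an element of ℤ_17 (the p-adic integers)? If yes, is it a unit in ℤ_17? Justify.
x ∈ ℤ_17^× (unit); v_17(x) = 0

ℤ_17 = {x ∈ ℚ_17 : v_17(x) ≥ 0} and ℤ_17^× = {x ∈ ℤ_17 : v_17(x) = 0}. Here v_17(41) = v_17(num) − v_17(den) = 0; compare against these criteria.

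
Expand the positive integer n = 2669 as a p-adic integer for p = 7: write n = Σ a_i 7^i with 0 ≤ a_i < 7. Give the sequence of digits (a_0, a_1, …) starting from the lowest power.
(a_0, a_1, …) = (2, 3, 5, 0, 1)

Repeated division by 7 gives the digits low-to-high: 2669 = 2 + 3·7^1 + 5·7^2 + 1·7^4. Digit sequence: (2, 3, 5, 0, 1).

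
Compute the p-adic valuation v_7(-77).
v_7(-77) = 1

v_7(n) is the largest exponent k such that 7^k divides n. Factor out: -77 = -7^1 · 11. (Sign doesn't affect v_p.) So v_7(-77) = 1.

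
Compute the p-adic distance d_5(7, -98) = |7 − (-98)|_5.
d_5(7, -98) = 1/5

Step 1 — x − y = 7 − (-98) = 105. Step 2 — v_5(105) = 1 (factor: 105 = (5^1 · 21); the sign does not affect v_p). Step 3 — |x − y|_5 = 5^{-1} = 1/5.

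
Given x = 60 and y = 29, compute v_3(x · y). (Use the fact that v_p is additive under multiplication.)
v_3(1740) = 1

v_p(x) = 1 (factor: 60 = 3^1 · 20); v_p(y) = 0 (factor: 29 = 3^0 · 29). Additivity: v_p(xy) = v_p(x) + v_p(y) = 1 + 0 = 1. (Direct check: xy = 1740 = 3^1 · (580).)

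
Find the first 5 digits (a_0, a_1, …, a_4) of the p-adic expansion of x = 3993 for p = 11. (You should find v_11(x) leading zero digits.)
(a_0, …, a_4) = (0, 0, 0, 3, 0)

v_11(3993) = 3, so a_0 = ... = a_2 = 0. Factor out: x = 11^3 · u with u = 3 a unit in ℤ_11. Expand u iteratively via a_{v+i} = u_i mod 11, u_{i+1} = (u_i − a_{v+i})/11:
  u_0 = 3;  a_3 = 3;  u_1 = (u_0 − 3)/11 = 0
  u_1 = 0;  a_4 = 0;  u_2 = (u_1 − 0)/11 = 0
Digits: (0, 0, 0, 3, 0).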